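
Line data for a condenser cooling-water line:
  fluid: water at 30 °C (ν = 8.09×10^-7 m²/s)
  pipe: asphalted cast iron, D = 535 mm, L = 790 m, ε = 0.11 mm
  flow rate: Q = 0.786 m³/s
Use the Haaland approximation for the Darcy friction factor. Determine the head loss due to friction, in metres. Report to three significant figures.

h_f ≈ 13.1 m

V = 4Q/(πD²) = 4·0.786/(π·0.535²) = 3.496 m/s
Re = VD/ν = 3.496·0.535/8.09×10^-7 = 2.31×10^6 → turbulent
ε/D = 0.11/535 = 2.06×10^-4
Haaland: f = 0.01422
h_f = f(L/D)V²/(2g) = 0.01422·(790/0.535)·3.496²/(2·9.81) = 13.08 m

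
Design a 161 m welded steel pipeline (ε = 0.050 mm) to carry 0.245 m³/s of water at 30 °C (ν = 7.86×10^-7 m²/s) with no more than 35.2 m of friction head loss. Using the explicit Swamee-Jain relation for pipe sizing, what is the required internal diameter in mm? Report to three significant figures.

D ≈ 205 mm

Swamee-Jain (Type III): D = 0.66·[ε^1.25·(LQ²/(gh_f))^4.75 + ν·Q^9.4·(L/(gh_f))^5.2]^0.04
LQ²/(gh_f) = 0.02799; L/(gh_f) = 0.4662
Term 1 = ε^1.25·(…)^4.75 = 1.76×10^-13; Term 2 = ν·Q^9.4·(…)^5.2 = 2.69×10^-14
D = 0.66·(1.76×10^-13 + 2.69×10^-14)^0.04 = 0.2051 m = 205 mm
Check: V = 7.42 m/s, Re = 1.94×10^6, f = 0.01484, h_f = 32.7 m ≈ 35.2 m ✓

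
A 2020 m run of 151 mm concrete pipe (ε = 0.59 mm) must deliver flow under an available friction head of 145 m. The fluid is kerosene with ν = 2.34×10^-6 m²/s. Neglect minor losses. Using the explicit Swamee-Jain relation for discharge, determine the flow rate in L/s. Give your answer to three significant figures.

Q ≈ 48.6 L/s

Swamee-Jain (Type II): Q = -0.965·√(gD⁵h_f/L)·ln[ε/(3.7D) + √(3.17ν²L/(gD³h_f))]
√(gD⁵h_f/L) = √(9.81·0.151⁵·145/2020) = 0.007435
ε/(3.7D) = 0.00106; √(3.17ν²L/(gD³h_f)) = 8.46×10^-5
Q = -0.965·0.007435·ln(0.001141) = 0.04862 m³/s
Check: V = 2.71 m/s, Re = 1.75×10^5, f = 0.02905, h_f = 146 m ≈ 145 m ✓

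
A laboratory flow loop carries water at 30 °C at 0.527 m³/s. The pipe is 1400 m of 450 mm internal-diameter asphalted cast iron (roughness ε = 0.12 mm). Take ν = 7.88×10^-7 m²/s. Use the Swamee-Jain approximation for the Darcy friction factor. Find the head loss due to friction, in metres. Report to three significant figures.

h_f ≈ 26.3 m

V = 4Q/(πD²) = 4·0.527/(π·0.450²) = 3.314 m/s
Re = VD/ν = 3.314·0.450/7.88×10^-7 = 1.89×10^6 → turbulent
ε/D = 0.12/450 = 2.67×10^-4
Swamee-Jain: f = 0.01509
h_f = f(L/D)V²/(2g) = 0.01509·(1400/0.450)·3.314²/(2·9.81) = 26.26 m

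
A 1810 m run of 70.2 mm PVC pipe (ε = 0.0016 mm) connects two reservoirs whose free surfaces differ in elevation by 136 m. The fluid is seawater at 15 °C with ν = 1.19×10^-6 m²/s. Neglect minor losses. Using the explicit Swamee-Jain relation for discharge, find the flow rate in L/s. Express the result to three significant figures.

Q ≈ 9.61 L/s

Swamee-Jain (Type II): Q = -0.965·√(gD⁵h_f/L)·ln[ε/(3.7D) + √(3.17ν²L/(gD³h_f))]
√(gD⁵h_f/L) = √(9.81·0.0702⁵·136/1810) = 0.001121
ε/(3.7D) = 6.16×10^-6; √(3.17ν²L/(gD³h_f)) = 1.33×10^-4
Q = -0.965·0.001121·ln(1.388×10^-4) = 0.009608 m³/s
Check: V = 2.48 m/s, Re = 1.46×10^5, f = 0.01669, h_f = 135 m ≈ 136 m ✓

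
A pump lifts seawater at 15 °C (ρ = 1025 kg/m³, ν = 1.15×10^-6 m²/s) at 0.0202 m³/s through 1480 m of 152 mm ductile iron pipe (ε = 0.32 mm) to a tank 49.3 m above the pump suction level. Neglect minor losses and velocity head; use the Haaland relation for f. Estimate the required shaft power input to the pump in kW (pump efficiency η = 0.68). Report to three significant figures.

P_shaft ≈ 19.3 kW

V = 4Q/(πD²) = 1.113 m/s; Re = 1.47×10^5; ε/D = 0.00211; f = 0.02481
h_f = f(L/D)V²/2g = 15.26 m
Total head H = z + h_f = 49.3 + 15.26 = 64.56 m
P_hyd = ρgQH = 1025·9.81·0.0202·64.56 = 13.11 kW
P_shaft = P_hyd/η = 13.11/0.68 = 19.28 kW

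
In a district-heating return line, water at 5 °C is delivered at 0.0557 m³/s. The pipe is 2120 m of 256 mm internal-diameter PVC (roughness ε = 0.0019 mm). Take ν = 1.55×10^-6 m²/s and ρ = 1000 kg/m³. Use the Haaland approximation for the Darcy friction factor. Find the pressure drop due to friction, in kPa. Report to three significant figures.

V = 4Q/(πD²) = 4·0.0557/(π·0.256²) = 1.082 m/s
Re = VD/ν = 1.082·0.256/1.55×10^-6 = 1.79×10^5 → turbulent
ε/D = 0.0019/256 = 7.42×10^-6
Haaland: f = 0.01588
h_f = f(L/D)V²/(2g) = 0.01588·(2120/0.256)·1.082²/(2·9.81) = 7.851 m
Δp = ρg·h_f = 1000·9.81·7.851 = 77.02 kPa

Δp ≈ 77.0 kPa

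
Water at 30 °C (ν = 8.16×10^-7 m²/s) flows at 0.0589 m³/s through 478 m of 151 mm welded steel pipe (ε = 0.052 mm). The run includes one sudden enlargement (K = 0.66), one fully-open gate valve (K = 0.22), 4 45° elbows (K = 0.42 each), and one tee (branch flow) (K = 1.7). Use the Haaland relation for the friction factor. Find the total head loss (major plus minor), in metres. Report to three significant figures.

H_L ≈ 30.8 m

V = 4Q/(πD²) = 3.289 m/s; V²/2g = 0.5514 m
Re = 6.09×10^5, ε/D = 3.44×10^-4 → f = 0.01633 (Haaland)
Major: h_f = f(L/D)·V²/2g = 0.01633·3166·0.5514 = 28.49 m
Minor: ΣK = 4.26; h_m = ΣK·V²/2g = 2.349 m
Total H_L = 28.49 + 2.349 = 30.84 m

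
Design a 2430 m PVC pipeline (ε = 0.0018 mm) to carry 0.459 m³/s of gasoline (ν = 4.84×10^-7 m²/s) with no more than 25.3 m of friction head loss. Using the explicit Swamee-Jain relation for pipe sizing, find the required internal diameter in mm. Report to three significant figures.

D ≈ 443 mm

Swamee-Jain (Type III): D = 0.66·[ε^1.25·(LQ²/(gh_f))^4.75 + ν·Q^9.4·(L/(gh_f))^5.2]^0.04
LQ²/(gh_f) = 2.063; L/(gh_f) = 9.791
Term 1 = ε^1.25·(…)^4.75 = 2.05×10^-6; Term 2 = ν·Q^9.4·(…)^5.2 = 4.55×10^-5
D = 0.66·(2.05×10^-6 + 4.55×10^-5)^0.04 = 0.4432 m = 443 mm
Check: V = 2.97 m/s, Re = 2.72×10^6, f = 0.01006, h_f = 24.9 m ≈ 25.3 m ✓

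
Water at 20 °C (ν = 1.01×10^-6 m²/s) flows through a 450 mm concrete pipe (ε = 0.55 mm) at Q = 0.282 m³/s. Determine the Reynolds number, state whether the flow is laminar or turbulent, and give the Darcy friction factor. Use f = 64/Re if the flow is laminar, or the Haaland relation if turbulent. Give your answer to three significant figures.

Re ≈ 7.90×10^5; turbulent; f ≈ 0.0210

V = 4Q/(πD²) = 1.773 m/s
Re = VD/ν = 1.773·0.450/1.01×10^-6 = 7.90×10^5
Re > 4000 → turbulent; ε/D = 0.00122
Haaland: f = 0.02096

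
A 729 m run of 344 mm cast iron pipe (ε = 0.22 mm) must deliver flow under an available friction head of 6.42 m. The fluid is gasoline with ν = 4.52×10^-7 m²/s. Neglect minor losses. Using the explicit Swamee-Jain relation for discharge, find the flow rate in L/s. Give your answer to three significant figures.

Swamee-Jain (Type II): Q = -0.965·√(gD⁵h_f/L)·ln[ε/(3.7D) + √(3.17ν²L/(gD³h_f))]
√(gD⁵h_f/L) = √(9.81·0.344⁵·6.42/729) = 0.02040
ε/(3.7D) = 1.73×10^-4; √(3.17ν²L/(gD³h_f)) = 1.36×10^-5
Q = -0.965·0.02040·ln(1.864×10^-4) = 0.1691 m³/s
Check: V = 1.82 m/s, Re = 1.38×10^6, f = 0.01805, h_f = 6.45 m ≈ 6.42 m ✓

Q ≈ 169 L/s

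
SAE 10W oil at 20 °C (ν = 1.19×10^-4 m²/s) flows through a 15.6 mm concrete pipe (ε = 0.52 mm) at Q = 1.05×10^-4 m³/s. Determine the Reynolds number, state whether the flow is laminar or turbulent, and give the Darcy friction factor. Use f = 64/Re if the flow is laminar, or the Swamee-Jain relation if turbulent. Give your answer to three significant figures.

Re ≈ 72.0; laminar; f = 64/Re ≈ 0.889

V = 4Q/(πD²) = 0.5494 m/s
Re = VD/ν = 0.5494·0.0156/1.19×10^-4 = 72.0
Re < 2300 → laminar → f = 64/Re = 0.8887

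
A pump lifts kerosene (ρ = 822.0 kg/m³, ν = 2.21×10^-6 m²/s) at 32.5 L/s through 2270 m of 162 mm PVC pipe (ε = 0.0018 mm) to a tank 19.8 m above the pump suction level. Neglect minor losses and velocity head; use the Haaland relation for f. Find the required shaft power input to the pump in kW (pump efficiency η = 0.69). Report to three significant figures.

P_shaft ≈ 19.2 kW

V = 4Q/(πD²) = 1.577 m/s; Re = 1.16×10^5; ε/D = 1.11×10^-5; f = 0.01734
h_f = f(L/D)V²/2g = 30.79 m
Total head H = z + h_f = 19.8 + 30.79 = 50.59 m
P_hyd = ρgQH = 822.0·9.81·0.0325·50.59 = 13.26 kW
P_shaft = P_hyd/η = 13.26/0.69 = 19.22 kW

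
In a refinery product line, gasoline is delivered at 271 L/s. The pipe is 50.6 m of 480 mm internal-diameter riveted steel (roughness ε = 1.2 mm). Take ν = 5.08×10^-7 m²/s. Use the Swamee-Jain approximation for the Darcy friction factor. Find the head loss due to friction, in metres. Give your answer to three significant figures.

h_f ≈ 0.302 m

V = 4Q/(πD²) = 4·0.271/(π·0.480²) = 1.498 m/s
Re = VD/ν = 1.498·0.480/5.08×10^-7 = 1.42×10^6 → turbulent
ε/D = 1.2/480 = 0.00250
Swamee-Jain: f = 0.02504
h_f = f(L/D)V²/(2g) = 0.02504·(50.6/0.480)·1.498²/(2·9.81) = 0.3018 m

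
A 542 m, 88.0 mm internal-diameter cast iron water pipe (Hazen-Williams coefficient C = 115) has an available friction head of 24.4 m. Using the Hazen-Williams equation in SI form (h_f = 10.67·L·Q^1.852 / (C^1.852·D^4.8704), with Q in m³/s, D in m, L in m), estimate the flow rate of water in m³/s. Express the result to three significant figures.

Rearranging: Q = [h_f·C^1.852·D^4.8704 / (10.67·L)]^(1/1.852)
Q = [24.4·115^1.852·0.0880^4.8704 / (10.67·542)]^0.540 = 0.01006 m³/s

Q ≈ 0.0101 m³/s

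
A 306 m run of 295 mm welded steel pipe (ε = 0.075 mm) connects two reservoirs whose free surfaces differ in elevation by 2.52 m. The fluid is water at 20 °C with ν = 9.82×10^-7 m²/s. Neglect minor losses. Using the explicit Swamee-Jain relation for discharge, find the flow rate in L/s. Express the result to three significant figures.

Q ≈ 119 L/s

Swamee-Jain (Type II): Q = -0.965·√(gD⁵h_f/L)·ln[ε/(3.7D) + √(3.17ν²L/(gD³h_f))]
√(gD⁵h_f/L) = √(9.81·0.295⁵·2.52/306) = 0.01343
ε/(3.7D) = 6.87×10^-5; √(3.17ν²L/(gD³h_f)) = 3.84×10^-5
Q = -0.965·0.01343·ln(1.071×10^-4) = 0.1185 m³/s
Check: V = 1.73 m/s, Re = 5.21×10^5, f = 0.01595, h_f = 2.54 m ≈ 2.52 m ✓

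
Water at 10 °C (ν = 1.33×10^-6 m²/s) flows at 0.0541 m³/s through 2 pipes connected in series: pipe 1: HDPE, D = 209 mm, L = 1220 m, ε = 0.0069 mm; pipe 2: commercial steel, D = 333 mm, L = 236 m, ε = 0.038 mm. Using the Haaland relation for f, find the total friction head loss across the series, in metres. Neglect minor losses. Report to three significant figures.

H ≈ 11.4 m

Pipe 1: V = 1.577 m/s, Re = 2.48×10^5, ε/D = 3.30×10^-5, f = 0.01512, h_1 = f(L/D)V²/2g = 11.19 m
Pipe 2: V = 0.6212 m/s, Re = 1.56×10^5, ε/D = 1.14×10^-4, f = 0.01696, h_2 = f(L/D)V²/2g = 0.2364 m
Series → Q common, losses add: H = Σh = 11.42 m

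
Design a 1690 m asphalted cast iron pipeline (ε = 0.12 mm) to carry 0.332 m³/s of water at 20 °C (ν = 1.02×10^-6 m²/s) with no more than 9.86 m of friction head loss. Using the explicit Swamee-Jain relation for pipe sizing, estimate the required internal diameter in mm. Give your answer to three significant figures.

Swamee-Jain (Type III): D = 0.66·[ε^1.25·(LQ²/(gh_f))^4.75 + ν·Q^9.4·(L/(gh_f))^5.2]^0.04
LQ²/(gh_f) = 1.926; L/(gh_f) = 17.47
Term 1 = ε^1.25·(…)^4.75 = 2.82×10^-4; Term 2 = ν·Q^9.4·(…)^5.2 = 9.28×10^-5
D = 0.66·(2.82×10^-4 + 9.28×10^-5)^0.04 = 0.4814 m = 481 mm
Check: V = 1.82 m/s, Re = 8.61×10^5, f = 0.01540, h_f = 9.17 m ≈ 9.86 m ✓

D ≈ 481 mm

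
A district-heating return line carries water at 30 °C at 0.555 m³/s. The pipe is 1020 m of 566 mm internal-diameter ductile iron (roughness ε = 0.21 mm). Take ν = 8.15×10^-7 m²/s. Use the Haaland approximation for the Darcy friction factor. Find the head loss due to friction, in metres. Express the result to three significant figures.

h_f ≈ 7.16 m

V = 4Q/(πD²) = 4·0.555/(π·0.566²) = 2.206 m/s
Re = VD/ν = 2.206·0.566/8.15×10^-7 = 1.53×10^6 → turbulent
ε/D = 0.21/566 = 3.71×10^-4
Haaland: f = 0.01603
h_f = f(L/D)V²/(2g) = 0.01603·(1020/0.566)·2.206²/(2·9.81) = 7.164 m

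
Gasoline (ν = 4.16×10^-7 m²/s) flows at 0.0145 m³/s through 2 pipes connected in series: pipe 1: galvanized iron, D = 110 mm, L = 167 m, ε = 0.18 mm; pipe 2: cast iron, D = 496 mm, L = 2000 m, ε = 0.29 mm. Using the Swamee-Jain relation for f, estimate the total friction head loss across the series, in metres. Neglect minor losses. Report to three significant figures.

H ≈ 4.14 m

Pipe 1: V = 1.526 m/s, Re = 4.03×10^5, ε/D = 0.00164, f = 0.02287, h_1 = f(L/D)V²/2g = 4.120 m
Pipe 2: V = 0.07504 m/s, Re = 8.95×10^4, ε/D = 5.85×10^-4, f = 0.02106, h_2 = f(L/D)V²/2g = 0.02438 m
Series → Q common, losses add: H = Σh = 4.144 m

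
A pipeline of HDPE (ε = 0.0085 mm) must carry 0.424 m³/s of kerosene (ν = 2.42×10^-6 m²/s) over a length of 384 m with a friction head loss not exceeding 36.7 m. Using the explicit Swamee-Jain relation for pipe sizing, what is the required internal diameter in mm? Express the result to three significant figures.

Swamee-Jain (Type III): D = 0.66·[ε^1.25·(LQ²/(gh_f))^4.75 + ν·Q^9.4·(L/(gh_f))^5.2]^0.04
LQ²/(gh_f) = 0.1917; L/(gh_f) = 1.067
Term 1 = ε^1.25·(…)^4.75 = 1.80×10^-10; Term 2 = ν·Q^9.4·(…)^5.2 = 1.06×10^-9
D = 0.66·(1.80×10^-10 + 1.06×10^-9)^0.04 = 0.2906 m = 291 mm
Check: V = 6.39 m/s, Re = 7.68×10^5, f = 0.01272, h_f = 35.0 m ≈ 36.7 m ✓

D ≈ 291 mm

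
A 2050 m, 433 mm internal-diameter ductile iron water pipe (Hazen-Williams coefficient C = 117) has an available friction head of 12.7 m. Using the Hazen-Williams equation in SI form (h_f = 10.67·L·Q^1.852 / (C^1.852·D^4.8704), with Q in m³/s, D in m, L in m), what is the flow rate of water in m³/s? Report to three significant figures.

Rearranging: Q = [h_f·C^1.852·D^4.8704 / (10.67·L)]^(1/1.852)
Q = [12.7·117^1.852·0.433^4.8704 / (10.67·2050)]^0.540 = 0.2317 m³/s

Q ≈ 0.232 m³/s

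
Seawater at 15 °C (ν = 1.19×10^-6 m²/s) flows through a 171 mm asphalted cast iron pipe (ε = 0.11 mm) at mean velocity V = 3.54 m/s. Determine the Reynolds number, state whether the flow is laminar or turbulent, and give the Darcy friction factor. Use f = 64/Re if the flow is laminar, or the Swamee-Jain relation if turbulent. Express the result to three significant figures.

Re = VD/ν = 3.540·0.171/1.19×10^-6 = 5.09×10^5
Re > 4000 → turbulent; ε/D = 6.43×10^-4
Swamee-Jain: f = 0.01860

Re ≈ 5.09×10^5; turbulent; f ≈ 0.0186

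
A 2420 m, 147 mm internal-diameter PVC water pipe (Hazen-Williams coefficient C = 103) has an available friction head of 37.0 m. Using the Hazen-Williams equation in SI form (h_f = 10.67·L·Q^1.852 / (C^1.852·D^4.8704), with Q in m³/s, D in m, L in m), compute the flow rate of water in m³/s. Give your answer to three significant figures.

Q ≈ 0.0194 m³/s

Rearranging: Q = [h_f·C^1.852·D^4.8704 / (10.67·L)]^(1/1.852)
Q = [37.0·103^1.852·0.147^4.8704 / (10.67·2420)]^0.540 = 0.01939 m³/s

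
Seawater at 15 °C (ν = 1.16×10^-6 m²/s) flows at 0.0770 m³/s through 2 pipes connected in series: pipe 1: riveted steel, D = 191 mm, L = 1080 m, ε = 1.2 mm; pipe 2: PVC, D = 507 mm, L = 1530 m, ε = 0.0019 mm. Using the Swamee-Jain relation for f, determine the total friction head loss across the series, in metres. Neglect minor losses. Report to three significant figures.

H ≈ 68.8 m

Pipe 1: V = 2.687 m/s, Re = 4.42×10^5, ε/D = 0.00628, f = 0.03287, h_1 = f(L/D)V²/2g = 68.41 m
Pipe 2: V = 0.3814 m/s, Re = 1.67×10^5, ε/D = 3.75×10^-6, f = 0.01613, h_2 = f(L/D)V²/2g = 0.3609 m
Series → Q common, losses add: H = Σh = 68.77 m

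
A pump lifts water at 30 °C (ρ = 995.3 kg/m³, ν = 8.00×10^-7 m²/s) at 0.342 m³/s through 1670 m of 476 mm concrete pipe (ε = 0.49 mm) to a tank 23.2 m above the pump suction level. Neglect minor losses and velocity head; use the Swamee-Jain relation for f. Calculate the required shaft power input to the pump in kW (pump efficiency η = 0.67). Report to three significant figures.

P_shaft ≈ 182 kW

V = 4Q/(πD²) = 1.922 m/s; Re = 1.14×10^6; ε/D = 0.00103; f = 0.02012
h_f = f(L/D)V²/2g = 13.29 m
Total head H = z + h_f = 23.2 + 13.29 = 36.49 m
P_hyd = ρgQH = 995.3·9.81·0.342·36.49 = 121.8 kW
P_shaft = P_hyd/η = 121.8/0.67 = 181.9 kW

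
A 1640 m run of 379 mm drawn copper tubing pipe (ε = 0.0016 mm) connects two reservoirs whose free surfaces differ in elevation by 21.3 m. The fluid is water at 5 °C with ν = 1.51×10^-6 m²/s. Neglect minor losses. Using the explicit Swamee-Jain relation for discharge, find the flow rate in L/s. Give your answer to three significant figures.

Swamee-Jain (Type II): Q = -0.965·√(gD⁵h_f/L)·ln[ε/(3.7D) + √(3.17ν²L/(gD³h_f))]
√(gD⁵h_f/L) = √(9.81·0.379⁵·21.3/1640) = 0.03156
ε/(3.7D) = 1.14×10^-6; √(3.17ν²L/(gD³h_f)) = 3.23×10^-5
Q = -0.965·0.03156·ln(3.342×10^-5) = 0.3139 m³/s
Check: V = 2.78 m/s, Re = 6.98×10^5, f = 0.01243, h_f = 21.2 m ≈ 21.3 m ✓

Q ≈ 314 L/s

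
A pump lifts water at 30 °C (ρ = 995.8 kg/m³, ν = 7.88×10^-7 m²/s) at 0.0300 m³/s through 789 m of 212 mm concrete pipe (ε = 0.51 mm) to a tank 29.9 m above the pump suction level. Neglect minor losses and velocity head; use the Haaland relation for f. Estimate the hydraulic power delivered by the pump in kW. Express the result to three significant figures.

P_hyd ≈ 9.78 kW

V = 4Q/(πD²) = 0.8499 m/s; Re = 2.29×10^5; ε/D = 0.00241; f = 0.02527
h_f = f(L/D)V²/2g = 3.463 m
Total head H = z + h_f = 29.9 + 3.463 = 33.36 m
P_hyd = ρgQH = 995.8·9.81·0.0300·33.36 = 9.777 kW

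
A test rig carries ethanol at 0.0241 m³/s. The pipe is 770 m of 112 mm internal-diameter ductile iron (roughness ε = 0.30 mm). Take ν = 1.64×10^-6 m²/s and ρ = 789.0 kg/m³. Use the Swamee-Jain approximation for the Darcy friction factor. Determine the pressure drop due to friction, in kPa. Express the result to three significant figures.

Δp ≈ 429 kPa

V = 4Q/(πD²) = 4·0.0241/(π·0.112²) = 2.446 m/s
Re = VD/ν = 2.446·0.112/1.64×10^-6 = 1.67×10^5 → turbulent
ε/D = 0.30/112 = 0.00268
Swamee-Jain: f = 0.02641
h_f = f(L/D)V²/(2g) = 0.02641·(770/0.112)·2.446²/(2·9.81) = 55.38 m
Δp = ρg·h_f = 789.0·9.81·55.38 = 428.6 kPa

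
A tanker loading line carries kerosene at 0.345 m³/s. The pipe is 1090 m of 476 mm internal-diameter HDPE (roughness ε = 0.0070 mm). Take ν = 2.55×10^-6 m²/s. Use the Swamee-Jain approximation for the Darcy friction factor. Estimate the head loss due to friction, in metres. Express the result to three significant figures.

V = 4Q/(πD²) = 4·0.345/(π·0.476²) = 1.939 m/s
Re = VD/ν = 1.939·0.476/2.55×10^-6 = 3.62×10^5 → turbulent
ε/D = 0.0070/476 = 1.47×10^-5
Swamee-Jain: f = 0.01407
h_f = f(L/D)V²/(2g) = 0.01407·(1090/0.476)·1.939²/(2·9.81) = 6.174 m

h_f ≈ 6.17 m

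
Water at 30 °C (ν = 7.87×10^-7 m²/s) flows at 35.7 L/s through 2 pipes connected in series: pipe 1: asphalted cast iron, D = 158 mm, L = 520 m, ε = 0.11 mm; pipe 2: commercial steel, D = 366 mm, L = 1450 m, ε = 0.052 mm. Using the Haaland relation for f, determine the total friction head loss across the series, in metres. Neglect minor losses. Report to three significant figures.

H ≈ 10.9 m

Pipe 1: V = 1.821 m/s, Re = 3.66×10^5, ε/D = 6.96×10^-4, f = 0.01895, h_1 = f(L/D)V²/2g = 10.54 m
Pipe 2: V = 0.3393 m/s, Re = 1.58×10^5, ε/D = 1.42×10^-4, f = 0.01709, h_2 = f(L/D)V²/2g = 0.3973 m
Series → Q common, losses add: H = Σh = 10.94 m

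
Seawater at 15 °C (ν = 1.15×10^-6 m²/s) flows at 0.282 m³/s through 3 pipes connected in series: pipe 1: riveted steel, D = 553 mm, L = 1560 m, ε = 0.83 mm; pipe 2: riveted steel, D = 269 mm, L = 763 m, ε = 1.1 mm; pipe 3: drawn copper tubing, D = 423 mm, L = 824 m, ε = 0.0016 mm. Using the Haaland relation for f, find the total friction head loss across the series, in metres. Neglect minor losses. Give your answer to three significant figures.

Pipe 1: V = 1.174 m/s, Re = 5.65×10^5, ε/D = 0.00150, f = 0.02212, h_1 = f(L/D)V²/2g = 4.385 m
Pipe 2: V = 4.962 m/s, Re = 1.16×10^6, ε/D = 0.00409, f = 0.02874, h_2 = f(L/D)V²/2g = 102.3 m
Pipe 3: V = 2.007 m/s, Re = 7.38×10^5, ε/D = 3.78×10^-6, f = 0.01225, h_3 = f(L/D)V²/2g = 4.899 m
Series → Q common, losses add: H = Σh = 111.6 m

H ≈ 112 m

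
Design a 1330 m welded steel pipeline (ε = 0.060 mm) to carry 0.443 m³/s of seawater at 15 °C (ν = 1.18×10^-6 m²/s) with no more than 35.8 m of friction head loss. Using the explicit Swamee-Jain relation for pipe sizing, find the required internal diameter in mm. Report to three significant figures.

D ≈ 389 mm

Swamee-Jain (Type III): D = 0.66·[ε^1.25·(LQ²/(gh_f))^4.75 + ν·Q^9.4·(L/(gh_f))^5.2]^0.04
LQ²/(gh_f) = 0.7432; L/(gh_f) = 3.787
Term 1 = ε^1.25·(…)^4.75 = 1.29×10^-6; Term 2 = ν·Q^9.4·(…)^5.2 = 5.69×10^-7
D = 0.66·(1.29×10^-6 + 5.69×10^-7)^0.04 = 0.3893 m = 389 mm
Check: V = 3.72 m/s, Re = 1.23×10^6, f = 0.01406, h_f = 33.9 m ≈ 35.8 m ✓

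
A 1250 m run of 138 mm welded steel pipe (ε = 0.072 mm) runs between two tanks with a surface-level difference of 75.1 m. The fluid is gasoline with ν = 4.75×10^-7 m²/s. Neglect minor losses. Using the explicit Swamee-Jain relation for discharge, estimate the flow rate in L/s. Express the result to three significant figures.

Swamee-Jain (Type II): Q = -0.965·√(gD⁵h_f/L)·ln[ε/(3.7D) + √(3.17ν²L/(gD³h_f))]
√(gD⁵h_f/L) = √(9.81·0.138⁵·75.1/1250) = 0.005431
ε/(3.7D) = 1.41×10^-4; √(3.17ν²L/(gD³h_f)) = 2.15×10^-5
Q = -0.965·0.005431·ln(1.625×10^-4) = 0.04573 m³/s
Check: V = 3.06 m/s, Re = 8.88×10^5, f = 0.01751, h_f = 75.6 m ≈ 75.1 m ✓

Q ≈ 45.7 L/s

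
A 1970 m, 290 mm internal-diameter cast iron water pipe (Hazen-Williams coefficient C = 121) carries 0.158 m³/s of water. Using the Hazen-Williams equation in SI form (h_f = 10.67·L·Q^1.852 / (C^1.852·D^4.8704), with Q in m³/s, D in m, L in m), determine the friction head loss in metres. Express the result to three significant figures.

h_f = 10.67·1970·0.158^1.852 / (121^1.852·0.290^4.8704) = 39.77 m

h_f ≈ 39.8 m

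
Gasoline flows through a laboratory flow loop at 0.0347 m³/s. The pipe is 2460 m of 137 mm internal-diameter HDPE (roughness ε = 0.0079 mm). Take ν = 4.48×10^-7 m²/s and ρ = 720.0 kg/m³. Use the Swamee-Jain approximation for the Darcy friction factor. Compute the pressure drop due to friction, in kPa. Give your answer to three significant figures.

V = 4Q/(πD²) = 4·0.0347/(π·0.137²) = 2.354 m/s
Re = VD/ν = 2.354·0.137/4.48×10^-7 = 7.20×10^5 → turbulent
ε/D = 0.0079/137 = 5.77×10^-5
Swamee-Jain: f = 0.01331
h_f = f(L/D)V²/(2g) = 0.01331·(2460/0.137)·2.354²/(2·9.81) = 67.48 m
Δp = ρg·h_f = 720.0·9.81·67.48 = 476.6 kPa

Δp ≈ 477 kPa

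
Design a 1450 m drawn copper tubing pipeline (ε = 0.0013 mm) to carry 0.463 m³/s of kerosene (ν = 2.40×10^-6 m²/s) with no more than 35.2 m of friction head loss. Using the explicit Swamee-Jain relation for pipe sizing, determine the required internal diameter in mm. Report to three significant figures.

Swamee-Jain (Type III): D = 0.66·[ε^1.25·(LQ²/(gh_f))^4.75 + ν·Q^9.4·(L/(gh_f))^5.2]^0.04
LQ²/(gh_f) = 0.9002; L/(gh_f) = 4.199
Term 1 = ε^1.25·(…)^4.75 = 2.66×10^-8; Term 2 = ν·Q^9.4·(…)^5.2 = 3.00×10^-6
D = 0.66·(2.66×10^-8 + 3.00×10^-6)^0.04 = 0.3970 m = 397 mm
Check: V = 3.74 m/s, Re = 6.19×10^5, f = 0.01267, h_f = 33.0 m ≈ 35.2 m ✓

D ≈ 397 mm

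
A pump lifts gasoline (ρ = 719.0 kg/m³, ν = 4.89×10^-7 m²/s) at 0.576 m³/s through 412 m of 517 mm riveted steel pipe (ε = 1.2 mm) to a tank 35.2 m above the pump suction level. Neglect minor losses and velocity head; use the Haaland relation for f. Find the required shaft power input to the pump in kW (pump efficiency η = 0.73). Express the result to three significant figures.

P_shaft ≈ 238 kW

V = 4Q/(πD²) = 2.744 m/s; Re = 2.90×10^6; ε/D = 0.00232; f = 0.02448
h_f = f(L/D)V²/2g = 7.484 m
Total head H = z + h_f = 35.2 + 7.484 = 42.68 m
P_hyd = ρgQH = 719.0·9.81·0.576·42.68 = 173.4 kW
P_shaft = P_hyd/η = 173.4/0.73 = 237.6 kW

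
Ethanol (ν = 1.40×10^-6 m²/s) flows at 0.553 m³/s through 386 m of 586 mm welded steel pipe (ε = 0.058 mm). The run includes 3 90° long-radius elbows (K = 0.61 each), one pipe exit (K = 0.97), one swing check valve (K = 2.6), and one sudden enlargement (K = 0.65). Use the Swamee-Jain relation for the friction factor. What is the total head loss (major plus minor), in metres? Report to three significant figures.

H_L ≈ 3.23 m

V = 4Q/(πD²) = 2.050 m/s; V²/2g = 0.2143 m
Re = 8.58×10^5, ε/D = 9.90×10^-5 → f = 0.01367 (Swamee-Jain)
Major: h_f = f(L/D)·V²/2g = 0.01367·658.7·0.2143 = 1.930 m
Minor: ΣK = 6.05; h_m = ΣK·V²/2g = 1.296 m
Total H_L = 1.930 + 1.296 = 3.226 m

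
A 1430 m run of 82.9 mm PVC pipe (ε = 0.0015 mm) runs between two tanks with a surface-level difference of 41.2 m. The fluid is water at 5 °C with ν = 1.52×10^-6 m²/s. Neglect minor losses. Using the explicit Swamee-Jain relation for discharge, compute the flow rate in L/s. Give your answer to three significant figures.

Q ≈ 8.56 L/s

Swamee-Jain (Type II): Q = -0.965·√(gD⁵h_f/L)·ln[ε/(3.7D) + √(3.17ν²L/(gD³h_f))]
√(gD⁵h_f/L) = √(9.81·0.0829⁵·41.2/1430) = 0.001052
ε/(3.7D) = 4.89×10^-6; √(3.17ν²L/(gD³h_f)) = 2.13×10^-4
Q = -0.965·0.001052·ln(2.182×10^-4) = 0.008558 m³/s
Check: V = 1.59 m/s, Re = 8.65×10^4, f = 0.01852, h_f = 40.9 m ≈ 41.2 m ✓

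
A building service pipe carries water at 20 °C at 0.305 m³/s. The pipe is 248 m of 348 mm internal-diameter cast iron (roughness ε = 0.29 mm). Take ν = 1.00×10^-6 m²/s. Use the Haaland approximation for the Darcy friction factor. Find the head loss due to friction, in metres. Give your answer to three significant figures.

V = 4Q/(πD²) = 4·0.305/(π·0.348²) = 3.207 m/s
Re = VD/ν = 3.207·0.348/1.00×10^-6 = 1.12×10^6 → turbulent
ε/D = 0.29/348 = 8.33×10^-4
Haaland: f = 0.01910
h_f = f(L/D)V²/(2g) = 0.01910·(248/0.348)·3.207²/(2·9.81) = 7.135 m

h_f ≈ 7.13 m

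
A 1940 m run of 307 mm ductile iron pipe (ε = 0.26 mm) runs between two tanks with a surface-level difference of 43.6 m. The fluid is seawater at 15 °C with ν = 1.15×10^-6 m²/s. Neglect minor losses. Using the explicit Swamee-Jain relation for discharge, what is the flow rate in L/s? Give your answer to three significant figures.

Q ≈ 196 L/s

Swamee-Jain (Type II): Q = -0.965·√(gD⁵h_f/L)·ln[ε/(3.7D) + √(3.17ν²L/(gD³h_f))]
√(gD⁵h_f/L) = √(9.81·0.307⁵·43.6/1940) = 0.02452
ε/(3.7D) = 2.29×10^-4; √(3.17ν²L/(gD³h_f)) = 2.56×10^-5
Q = -0.965·0.02452·ln(2.545×10^-4) = 0.1958 m³/s
Check: V = 2.65 m/s, Re = 7.06×10^5, f = 0.01945, h_f = 43.9 m ≈ 43.6 m ✓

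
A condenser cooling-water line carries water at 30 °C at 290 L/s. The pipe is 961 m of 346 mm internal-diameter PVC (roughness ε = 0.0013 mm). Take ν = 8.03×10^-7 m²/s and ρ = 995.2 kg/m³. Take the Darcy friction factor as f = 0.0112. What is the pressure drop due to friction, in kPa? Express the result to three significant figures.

V = 4Q/(πD²) = 4·0.290/(π·0.346²) = 3.084 m/s
h_f = f(L/D)V²/(2g) = 0.01120·(961/0.346)·3.084²/(2·9.81) = 15.08 m
Δp = ρg·h_f = 995.2·9.81·15.08 = 147.3 kPa

Δp ≈ 147 kPa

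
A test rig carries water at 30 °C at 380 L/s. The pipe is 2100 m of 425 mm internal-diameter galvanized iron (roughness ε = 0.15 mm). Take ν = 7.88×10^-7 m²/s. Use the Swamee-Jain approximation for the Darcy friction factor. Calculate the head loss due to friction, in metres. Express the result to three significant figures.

V = 4Q/(πD²) = 4·0.380/(π·0.425²) = 2.679 m/s
Re = VD/ν = 2.679·0.425/7.88×10^-7 = 1.44×10^6 → turbulent
ε/D = 0.15/425 = 3.53×10^-4
Swamee-Jain: f = 0.01601
h_f = f(L/D)V²/(2g) = 0.01601·(2100/0.425)·2.679²/(2·9.81) = 28.93 m

h_f ≈ 28.9 m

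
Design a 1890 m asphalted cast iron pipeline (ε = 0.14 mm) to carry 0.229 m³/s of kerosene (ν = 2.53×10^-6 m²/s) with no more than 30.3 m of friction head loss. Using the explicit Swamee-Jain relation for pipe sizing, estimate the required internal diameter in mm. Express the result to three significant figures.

Swamee-Jain (Type III): D = 0.66·[ε^1.25·(LQ²/(gh_f))^4.75 + ν·Q^9.4·(L/(gh_f))^5.2]^0.04
LQ²/(gh_f) = 0.3334; L/(gh_f) = 6.358
Term 1 = ε^1.25·(…)^4.75 = 8.26×10^-8; Term 2 = ν·Q^9.4·(…)^5.2 = 3.66×10^-8
D = 0.66·(8.26×10^-8 + 3.66×10^-8)^0.04 = 0.3488 m = 349 mm
Check: V = 2.40 m/s, Re = 3.30×10^5, f = 0.01760, h_f = 27.9 m ≈ 30.3 m ✓

D ≈ 349 mm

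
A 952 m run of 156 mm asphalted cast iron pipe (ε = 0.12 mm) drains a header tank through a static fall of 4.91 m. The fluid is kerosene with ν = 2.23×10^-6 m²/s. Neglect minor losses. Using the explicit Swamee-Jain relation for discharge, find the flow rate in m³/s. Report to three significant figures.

Swamee-Jain (Type II): Q = -0.965·√(gD⁵h_f/L)·ln[ε/(3.7D) + √(3.17ν²L/(gD³h_f))]
√(gD⁵h_f/L) = √(9.81·0.156⁵·4.91/952) = 0.002162
ε/(3.7D) = 2.08×10^-4; √(3.17ν²L/(gD³h_f)) = 2.86×10^-4
Q = -0.965·0.002162·ln(4.944×10^-4) = 0.01588 m³/s
Check: V = 0.831 m/s, Re = 5.81×10^4, f = 0.02299, h_f = 4.94 m ≈ 4.91 m ✓

Q ≈ 0.0159 m³/s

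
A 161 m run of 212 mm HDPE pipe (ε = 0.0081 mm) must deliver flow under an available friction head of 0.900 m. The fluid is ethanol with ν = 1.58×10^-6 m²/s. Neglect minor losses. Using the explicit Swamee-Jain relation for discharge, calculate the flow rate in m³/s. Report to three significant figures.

Q ≈ 0.0417 m³/s

Swamee-Jain (Type II): Q = -0.965·√(gD⁵h_f/L)·ln[ε/(3.7D) + √(3.17ν²L/(gD³h_f))]
√(gD⁵h_f/L) = √(9.81·0.212⁵·0.900/161) = 0.004846
ε/(3.7D) = 1.03×10^-5; √(3.17ν²L/(gD³h_f)) = 1.23×10^-4
Q = -0.965·0.004846·ln(1.334×10^-4) = 0.04172 m³/s
Check: V = 1.18 m/s, Re = 1.59×10^5, f = 0.01656, h_f = 0.896 m ≈ 0.900 m ✓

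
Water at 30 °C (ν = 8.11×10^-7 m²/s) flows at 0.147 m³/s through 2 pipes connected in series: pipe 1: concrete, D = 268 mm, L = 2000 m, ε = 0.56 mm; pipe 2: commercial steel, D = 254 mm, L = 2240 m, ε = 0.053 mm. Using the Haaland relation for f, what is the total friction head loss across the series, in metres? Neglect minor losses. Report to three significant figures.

H ≈ 118 m

Pipe 1: V = 2.606 m/s, Re = 8.61×10^5, ε/D = 0.00209, f = 0.02393, h_1 = f(L/D)V²/2g = 61.80 m
Pipe 2: V = 2.901 m/s, Re = 9.09×10^5, ε/D = 2.09×10^-4, f = 0.01477, h_2 = f(L/D)V²/2g = 55.87 m
Series → Q common, losses add: H = Σh = 117.7 m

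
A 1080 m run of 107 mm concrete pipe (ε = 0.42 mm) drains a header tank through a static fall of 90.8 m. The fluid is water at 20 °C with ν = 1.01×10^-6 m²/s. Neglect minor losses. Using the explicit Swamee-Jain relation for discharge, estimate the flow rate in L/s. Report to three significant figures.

Swamee-Jain (Type II): Q = -0.965·√(gD⁵h_f/L)·ln[ε/(3.7D) + √(3.17ν²L/(gD³h_f))]
√(gD⁵h_f/L) = √(9.81·0.107⁵·90.8/1080) = 0.003401
ε/(3.7D) = 0.00106; √(3.17ν²L/(gD³h_f)) = 5.66×10^-5
Q = -0.965·0.003401·ln(0.001117) = 0.02231 m³/s
Check: V = 2.48 m/s, Re = 2.63×10^5, f = 0.02884, h_f = 91.3 m ≈ 90.8 m ✓

Q ≈ 22.3 L/s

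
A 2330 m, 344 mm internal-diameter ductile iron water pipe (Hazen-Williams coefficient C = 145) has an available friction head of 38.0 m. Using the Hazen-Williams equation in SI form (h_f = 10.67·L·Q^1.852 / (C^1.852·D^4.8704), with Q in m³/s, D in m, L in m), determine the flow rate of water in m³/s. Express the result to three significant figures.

Rearranging: Q = [h_f·C^1.852·D^4.8704 / (10.67·L)]^(1/1.852)
Q = [38.0·145^1.852·0.344^4.8704 / (10.67·2330)]^0.540 = 0.2644 m³/s

Q ≈ 0.264 m³/s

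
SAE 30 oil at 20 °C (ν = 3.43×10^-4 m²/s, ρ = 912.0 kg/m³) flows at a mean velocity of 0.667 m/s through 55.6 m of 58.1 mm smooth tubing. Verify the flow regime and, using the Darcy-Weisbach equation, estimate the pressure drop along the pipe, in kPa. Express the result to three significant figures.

Re = VD/ν = 0.667·0.05810/3.43×10^-4 = 113 → laminar (Re < 2300)
f = 64/Re = 0.5665
h_f = f(L/D)V²/(2g) = 0.5665·(55.6/0.05810)·0.667²/(2·9.81) = 12.29 m
Δp = ρg·h_f = 912.0·9.81·12.29 = 110.0 kPa

Δp ≈ 110 kPa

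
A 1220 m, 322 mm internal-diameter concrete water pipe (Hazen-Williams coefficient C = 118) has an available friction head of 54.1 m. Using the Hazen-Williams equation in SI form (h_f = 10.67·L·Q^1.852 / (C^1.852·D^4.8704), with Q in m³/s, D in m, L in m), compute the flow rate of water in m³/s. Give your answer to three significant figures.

Rearranging: Q = [h_f·C^1.852·D^4.8704 / (10.67·L)]^(1/1.852)
Q = [54.1·118^1.852·0.322^4.8704 / (10.67·1220)]^0.540 = 0.3103 m³/s

Q ≈ 0.310 m³/s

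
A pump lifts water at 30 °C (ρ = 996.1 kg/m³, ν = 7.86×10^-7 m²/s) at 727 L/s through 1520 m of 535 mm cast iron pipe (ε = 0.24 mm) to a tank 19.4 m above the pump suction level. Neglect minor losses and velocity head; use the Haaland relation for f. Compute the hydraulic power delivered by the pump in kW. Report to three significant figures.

V = 4Q/(πD²) = 3.234 m/s; Re = 2.20×10^6; ε/D = 4.49×10^-4; f = 0.01655
h_f = f(L/D)V²/2g = 25.07 m
Total head H = z + h_f = 19.4 + 25.07 = 44.47 m
P_hyd = ρgQH = 996.1·9.81·0.727·44.47 = 315.9 kW

P_hyd ≈ 316 kW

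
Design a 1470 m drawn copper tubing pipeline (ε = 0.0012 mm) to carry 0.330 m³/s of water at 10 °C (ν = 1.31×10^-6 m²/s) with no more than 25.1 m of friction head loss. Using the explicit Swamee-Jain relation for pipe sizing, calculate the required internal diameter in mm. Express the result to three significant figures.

D ≈ 367 mm

Swamee-Jain (Type III): D = 0.66·[ε^1.25·(LQ²/(gh_f))^4.75 + ν·Q^9.4·(L/(gh_f))^5.2]^0.04
LQ²/(gh_f) = 0.6501; L/(gh_f) = 5.970
Term 1 = ε^1.25·(…)^4.75 = 5.14×10^-9; Term 2 = ν·Q^9.4·(…)^5.2 = 4.23×10^-7
D = 0.66·(5.14×10^-9 + 4.23×10^-7)^0.04 = 0.3671 m = 367 mm
Check: V = 3.12 m/s, Re = 8.74×10^5, f = 0.01195, h_f = 23.7 m ≈ 25.1 m ✓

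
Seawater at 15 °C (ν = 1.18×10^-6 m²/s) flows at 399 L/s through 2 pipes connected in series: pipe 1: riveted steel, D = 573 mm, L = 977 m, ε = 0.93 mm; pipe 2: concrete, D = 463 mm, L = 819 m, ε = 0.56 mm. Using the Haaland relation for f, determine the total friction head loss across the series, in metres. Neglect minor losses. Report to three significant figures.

H ≈ 15.2 m

Pipe 1: V = 1.547 m/s, Re = 7.51×10^5, ε/D = 0.00162, f = 0.02247, h_1 = f(L/D)V²/2g = 4.674 m
Pipe 2: V = 2.370 m/s, Re = 9.30×10^5, ε/D = 0.00121, f = 0.02087, h_2 = f(L/D)V²/2g = 10.57 m
Series → Q common, losses add: H = Σh = 15.24 m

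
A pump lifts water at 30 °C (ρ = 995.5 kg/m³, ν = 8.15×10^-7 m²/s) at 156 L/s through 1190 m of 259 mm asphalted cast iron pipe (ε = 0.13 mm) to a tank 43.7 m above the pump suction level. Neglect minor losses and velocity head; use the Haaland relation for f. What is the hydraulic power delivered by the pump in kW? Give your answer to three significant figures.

P_hyd ≈ 120 kW

V = 4Q/(πD²) = 2.961 m/s; Re = 9.41×10^5; ε/D = 5.02×10^-4; f = 0.01721
h_f = f(L/D)V²/2g = 35.34 m
Total head H = z + h_f = 43.7 + 35.34 = 79.04 m
P_hyd = ρgQH = 995.5·9.81·0.156·79.04 = 120.4 kW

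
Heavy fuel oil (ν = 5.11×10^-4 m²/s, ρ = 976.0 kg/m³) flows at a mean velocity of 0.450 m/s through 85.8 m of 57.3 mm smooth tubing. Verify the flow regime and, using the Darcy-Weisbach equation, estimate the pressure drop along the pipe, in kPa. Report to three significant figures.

Δp ≈ 188 kPa

Re = VD/ν = 0.450·0.05730/5.11×10^-4 = 50.5 → laminar (Re < 2300)
f = 64/Re = 1.268
h_f = f(L/D)V²/(2g) = 1.268·(85.8/0.05730)·0.450²/(2·9.81) = 19.60 m
Δp = ρg·h_f = 976.0·9.81·19.60 = 187.7 kPa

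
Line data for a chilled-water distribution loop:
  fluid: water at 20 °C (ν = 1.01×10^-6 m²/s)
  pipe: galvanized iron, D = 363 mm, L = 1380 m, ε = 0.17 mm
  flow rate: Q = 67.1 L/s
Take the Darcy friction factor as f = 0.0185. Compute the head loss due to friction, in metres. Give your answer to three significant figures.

h_f ≈ 1.51 m

V = 4Q/(πD²) = 4·0.0671/(π·0.363²) = 0.6484 m/s
h_f = f(L/D)V²/(2g) = 0.01850·(1380/0.363)·0.6484²/(2·9.81) = 1.507 m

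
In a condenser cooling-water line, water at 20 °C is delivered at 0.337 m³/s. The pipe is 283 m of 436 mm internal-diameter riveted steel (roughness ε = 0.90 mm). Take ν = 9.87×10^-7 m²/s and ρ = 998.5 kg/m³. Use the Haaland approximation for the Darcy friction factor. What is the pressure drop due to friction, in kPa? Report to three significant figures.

V = 4Q/(πD²) = 4·0.337/(π·0.436²) = 2.257 m/s
Re = VD/ν = 2.257·0.436/9.87×10^-7 = 9.97×10^5 → turbulent
ε/D = 0.90/436 = 0.00206
Haaland: f = 0.02383
h_f = f(L/D)V²/(2g) = 0.02383·(283/0.436)·2.257²/(2·9.81) = 4.016 m
Δp = ρg·h_f = 998.5·9.81·4.016 = 39.34 kPa

Δp ≈ 39.3 kPa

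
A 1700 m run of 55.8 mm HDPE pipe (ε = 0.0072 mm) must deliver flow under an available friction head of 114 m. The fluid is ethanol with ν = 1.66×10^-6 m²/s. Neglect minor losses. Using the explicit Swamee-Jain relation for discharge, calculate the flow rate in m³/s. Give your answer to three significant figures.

Swamee-Jain (Type II): Q = -0.965·√(gD⁵h_f/L)·ln[ε/(3.7D) + √(3.17ν²L/(gD³h_f))]
√(gD⁵h_f/L) = √(9.81·0.0558⁵·114/1700) = 5.966×10^-4
ε/(3.7D) = 3.49×10^-5; √(3.17ν²L/(gD³h_f)) = 2.76×10^-4
Q = -0.965·5.966×10^-4·ln(3.113×10^-4) = 0.004648 m³/s
Check: V = 1.90 m/s, Re = 6.39×10^4, f = 0.02025, h_f = 114 m ≈ 114 m ✓

Q ≈ 0.00465 m³/s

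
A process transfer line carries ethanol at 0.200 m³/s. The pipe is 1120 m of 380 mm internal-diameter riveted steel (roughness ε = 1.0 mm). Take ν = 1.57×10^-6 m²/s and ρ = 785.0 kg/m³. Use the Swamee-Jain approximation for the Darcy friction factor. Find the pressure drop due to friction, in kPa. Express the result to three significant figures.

V = 4Q/(πD²) = 4·0.200/(π·0.380²) = 1.763 m/s
Re = VD/ν = 1.763·0.380/1.57×10^-6 = 4.27×10^5 → turbulent
ε/D = 1.0/380 = 0.00263
Swamee-Jain: f = 0.02570
h_f = f(L/D)V²/(2g) = 0.02570·(1120/0.380)·1.763²/(2·9.81) = 12.01 m
Δp = ρg·h_f = 785.0·9.81·12.01 = 92.46 kPa

Δp ≈ 92.5 kPa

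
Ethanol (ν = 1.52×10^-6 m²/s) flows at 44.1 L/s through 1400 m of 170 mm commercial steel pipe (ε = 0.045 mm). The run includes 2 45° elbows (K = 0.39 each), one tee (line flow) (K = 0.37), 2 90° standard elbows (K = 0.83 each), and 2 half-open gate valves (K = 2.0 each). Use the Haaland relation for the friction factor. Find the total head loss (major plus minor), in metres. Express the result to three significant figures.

H_L ≈ 28.4 m

V = 4Q/(πD²) = 1.943 m/s; V²/2g = 0.1924 m
Re = 2.17×10^5, ε/D = 2.65×10^-4 → f = 0.01712 (Haaland)
Major: h_f = f(L/D)·V²/2g = 0.01712·8235·0.1924 = 27.13 m
Minor: ΣK = 6.81; h_m = ΣK·V²/2g = 1.310 m
Total H_L = 27.13 + 1.310 = 28.44 m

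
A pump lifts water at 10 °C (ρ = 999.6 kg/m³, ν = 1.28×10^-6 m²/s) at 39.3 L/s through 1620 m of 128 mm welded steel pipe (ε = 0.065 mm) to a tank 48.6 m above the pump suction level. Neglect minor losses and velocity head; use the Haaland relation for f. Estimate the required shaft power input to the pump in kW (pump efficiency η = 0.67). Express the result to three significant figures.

P_shaft ≈ 90.6 kW

V = 4Q/(πD²) = 3.054 m/s; Re = 3.05×10^5; ε/D = 5.08×10^-4; f = 0.01810
h_f = f(L/D)V²/2g = 108.9 m
Total head H = z + h_f = 48.6 + 108.9 = 157.5 m
P_hyd = ρgQH = 999.6·9.81·0.0393·157.5 = 60.69 kW
P_shaft = P_hyd/η = 60.69/0.67 = 90.59 kW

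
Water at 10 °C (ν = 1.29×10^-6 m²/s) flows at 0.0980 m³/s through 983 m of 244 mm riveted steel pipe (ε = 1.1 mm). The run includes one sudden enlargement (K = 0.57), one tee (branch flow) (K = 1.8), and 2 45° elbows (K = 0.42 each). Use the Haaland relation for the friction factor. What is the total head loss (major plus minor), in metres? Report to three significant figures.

V = 4Q/(πD²) = 2.096 m/s; V²/2g = 0.2239 m
Re = 3.96×10^5, ε/D = 0.00451 → f = 0.02973 (Haaland)
Major: h_f = f(L/D)·V²/2g = 0.02973·4029·0.2239 = 26.82 m
Minor: ΣK = 3.21; h_m = ΣK·V²/2g = 0.7187 m
Total H_L = 26.82 + 0.7187 = 27.53 m

H_L ≈ 27.5 m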